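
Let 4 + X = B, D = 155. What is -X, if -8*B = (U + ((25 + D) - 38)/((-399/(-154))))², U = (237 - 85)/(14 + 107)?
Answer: 18879292214/47568609 ≈ 396.89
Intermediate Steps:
U = 152/121 ≈ 1.2562
B = -18689017778/47568609 (B = -(152/121 + ((25 + 155) - 38)/((-399/(-154))))²/8 = -(152/121 + (180 - 38)/((-399*(-1/154))))²/8 = -(152/121 + 142/(57/22))²/8 = -(152/121 + 142*(22/57))²/8 = -(152/121 + 3124/57)²/8 = -(386668/6897)²/8 = -⅛*149512142224/47568609 = -18689017778/47568609 ≈ -392.89)
X = -18879292214/47568609 (X = -4 - 18689017778/47568609 = -18879292214/47568609 ≈ -396.89)
-X = -1*(-18879292214/47568609) = 18879292214/47568609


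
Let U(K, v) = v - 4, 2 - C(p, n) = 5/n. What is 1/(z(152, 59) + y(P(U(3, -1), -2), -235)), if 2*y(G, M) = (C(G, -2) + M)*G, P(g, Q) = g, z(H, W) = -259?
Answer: 4/1269 ≈ 0.0031521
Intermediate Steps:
C(p, n) = 2 - 5/n
U(K, v) = -4 + v
y(G, M) = G*(9/2 + M)/2 (y(G, M) = (((2 - 5/(-2)) + M)*G)/2 = (((2 - 5*(-½)) + M)*G)/2 = (((2 + 5/2) + M)*G)/2 = ((9/2 + M)*G)/2 = (G*(9/2 + M))/2 = G*(9/2 + M)/2)
1/(z(152, 59) + y(P(U(3, -1), -2), -235)) = 1/(-259 + (-4 - 1)*(9 + 2*(-235))/4) = 1/(-259 + (¼)*(-5)*(9 - 470)) = 1/(-259 + (¼)*(-5)*(-461)) = 1/(-259 + 2305/4) = 1/(1269/4) = 4/1269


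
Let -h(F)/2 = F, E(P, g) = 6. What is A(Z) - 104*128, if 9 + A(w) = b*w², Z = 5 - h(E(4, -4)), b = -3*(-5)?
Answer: -8986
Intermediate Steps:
h(F) = -2*F
b = 15
Z = 17 (Z = 5 - (-2)*6 = 5 - 1*(-12) = 5 + 12 = 17)
A(w) = -9 + 15*w²
A(Z) - 104*128 = (-9 + 15*17²) - 104*128 = (-9 + 15*289) - 13312 = (-9 + 4335) - 13312 = 4326 - 13312 = -8986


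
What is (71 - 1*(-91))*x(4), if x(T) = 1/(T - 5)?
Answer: -162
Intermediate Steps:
x(T) = 1/(-5 + T)
(71 - 1*(-91))*x(4) = (71 - 1*(-91))/(-5 + 4) = (71 + 91)/(-1) = 162*(-1) = -162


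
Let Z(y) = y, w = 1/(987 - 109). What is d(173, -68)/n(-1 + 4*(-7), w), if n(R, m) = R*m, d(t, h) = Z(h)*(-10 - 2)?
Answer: -716448/29 ≈ -24705.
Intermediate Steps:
w = 1/878 ≈ 0.0011390
d(t, h) = -12*h (d(t, h) = h*(-10 - 2) = h*(-12) = -12*h)
d(173, -68)/n(-1 + 4*(-7), w) = (-12*(-68))/(((-1 + 4*(-7))*(1/878))) = 816/(((-1 - 28)*(1/878))) = 816/((-29*1/878)) = 816/(-29/878) = 816*(-878/29) = -716448/29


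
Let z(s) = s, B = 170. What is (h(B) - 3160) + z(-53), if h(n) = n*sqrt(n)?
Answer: -3213 + 170*sqrt(170) ≈ -996.47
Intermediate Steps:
h(n) = n**(3/2)
(h(B) - 3160) + z(-53) = (170**(3/2) - 3160) - 53 = (170*sqrt(170) - 3160) - 53 = (-3160 + 170*sqrt(170)) - 53 = -3213 + 170*sqrt(170)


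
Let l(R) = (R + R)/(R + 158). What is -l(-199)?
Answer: -398/41 ≈ -9.7073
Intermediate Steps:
l(R) = 2*R/(158 + R) (l(R) = (2*R)/(158 + R) = 2*R/(158 + R))
-l(-199) = -2*(-199)/(158 - 199) = -2*(-199)/(-41) = -2*(-199)*(-1)/41 = -1*398/41 = -398/41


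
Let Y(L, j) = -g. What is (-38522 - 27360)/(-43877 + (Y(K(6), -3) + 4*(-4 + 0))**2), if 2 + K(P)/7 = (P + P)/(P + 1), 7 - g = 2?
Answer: 32941/21718 ≈ 1.5168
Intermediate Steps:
g = 5 (g = 7 - 1*2 = 7 - 2 = 5)
K(P) = -14 + 14*P/(1 + P) (K(P) = -14 + 7*((P + P)/(P + 1)) = -14 + 7*((2*P)/(1 + P)) = -14 + 7*(2*P/(1 + P)) = -14 + 14*P/(1 + P))
Y(L, j) = -5 (Y(L, j) = -1*5 = -5)
(-38522 - 27360)/(-43877 + (Y(K(6), -3) + 4*(-4 + 0))**2) = (-38522 - 27360)/(-43877 + (-5 + 4*(-4 + 0))**2) = -65882/(-43877 + (-5 + 4*(-4))**2) = -65882/(-43877 + (-5 - 16)**2) = -65882/(-43877 + (-21)**2) = -65882/(-43877 + 441) = -65882/(-43436) = -65882*(-1/43436) = 32941/21718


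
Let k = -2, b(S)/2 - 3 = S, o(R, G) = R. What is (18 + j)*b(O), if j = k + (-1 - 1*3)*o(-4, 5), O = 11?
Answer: 896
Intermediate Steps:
b(S) = 6 + 2*S
j = 14 (j = -2 + (-1 - 1*3)*(-4) = -2 + (-1 - 3)*(-4) = -2 - 4*(-4) = -2 + 16 = 14)
(18 + j)*b(O) = (18 + 14)*(6 + 2*11) = 32*(6 + 22) = 32*28 = 896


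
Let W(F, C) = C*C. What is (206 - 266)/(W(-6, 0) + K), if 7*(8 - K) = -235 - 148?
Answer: -420/439 ≈ -0.95672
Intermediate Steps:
W(F, C) = C²
K = 439/7 (K = 8 - (-235 - 148)/7 = 8 - ⅐*(-383) = 8 + 383/7 = 439/7 ≈ 62.714)
(206 - 266)/(W(-6, 0) + K) = (206 - 266)/(0² + 439/7) = -60/(0 + 439/7) = -60/439/7 = -60*7/439 = -420/439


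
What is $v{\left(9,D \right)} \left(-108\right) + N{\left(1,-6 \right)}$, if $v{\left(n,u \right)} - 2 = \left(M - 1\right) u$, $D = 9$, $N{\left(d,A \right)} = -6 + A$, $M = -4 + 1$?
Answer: $3660$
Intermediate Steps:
$M = -3$
$v{\left(n,u \right)} = 2 - 4 u$ ($v{\left(n,u \right)} = 2 + \left(-3 - 1\right) u = 2 - 4 u$)
$v{\left(9,D \right)} \left(-108\right) + N{\left(1,-6 \right)} = \left(2 - 36\right) \left(-108\right) - 12 = \left(-34\right) \left(-108\right) - 12 = 3672 - 12 = 3660$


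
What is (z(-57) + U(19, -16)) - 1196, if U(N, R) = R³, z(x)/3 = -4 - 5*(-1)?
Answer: -5289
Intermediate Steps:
z(x) = 3 (z(x) = 3*(-4 - 5*(-1)) = 3*(-4 + 5) = 3*1 = 3)
(z(-57) + U(19, -16)) - 1196 = (3 + (-16)³) - 1196 = (3 - 4096) - 1196 = -4093 - 1196 = -5289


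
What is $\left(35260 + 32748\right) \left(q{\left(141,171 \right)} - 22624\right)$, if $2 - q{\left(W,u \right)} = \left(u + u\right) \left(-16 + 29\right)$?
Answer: $-1840840544$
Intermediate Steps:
$q{\left(W,u \right)} = 2 - 26 u$ ($q{\left(W,u \right)} = 2 - \left(u + u\right) \left(-16 + 29\right) = 2 - 2 u 13 = 2 - 26 u$)
$\left(35260 + 32748\right) \left(q{\left(141,171 \right)} - 22624\right) = \left(35260 + 32748\right) \left(\left(2 - 4446\right) - 22624\right) = 68008 \left(\left(2 - 4446\right) - 22624\right) = 68008 \left(-4444 - 22624\right) = 68008 \left(-27068\right) = -1840840544$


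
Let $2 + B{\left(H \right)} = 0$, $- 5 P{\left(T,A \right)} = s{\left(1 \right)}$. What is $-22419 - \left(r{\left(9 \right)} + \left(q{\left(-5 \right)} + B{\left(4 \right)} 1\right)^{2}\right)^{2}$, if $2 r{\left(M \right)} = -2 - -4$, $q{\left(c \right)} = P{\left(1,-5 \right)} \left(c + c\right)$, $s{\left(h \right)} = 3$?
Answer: $-22708$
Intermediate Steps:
$P{\left(T,A \right)} = - \frac{3}{5}$ ($P{\left(T,A \right)} = \left(- \frac{1}{5}\right) 3 = - \frac{3}{5}$)
$B{\left(H \right)} = -2$ ($B{\left(H \right)} = -2 + 0 = -2$)
$q{\left(c \right)} = - \frac{6 c}{5}$ ($q{\left(c \right)} = - \frac{3 \left(c + c\right)}{5} = - \frac{3 \cdot 2 c}{5} = - \frac{6 c}{5}$)
$r{\left(M \right)} = 1$ ($r{\left(M \right)} = \frac{-2 - -4}{2} = \frac{-2 + 4}{2} = \frac{1}{2} \cdot 2 = 1$)
$-22419 - \left(r{\left(9 \right)} + \left(q{\left(-5 \right)} + B{\left(4 \right)} 1\right)^{2}\right)^{2} = -22419 - \left(1 + \left(\left(- \frac{6}{5}\right) \left(-5\right) - 2\right)^{2}\right)^{2} = -22419 - \left(1 + \left(6 - 2\right)^{2}\right)^{2} = -22419 - \left(1 + 4^{2}\right)^{2} = -22419 - \left(1 + 16\right)^{2} = -22419 - 17^{2} = -22419 - 289 = -22708$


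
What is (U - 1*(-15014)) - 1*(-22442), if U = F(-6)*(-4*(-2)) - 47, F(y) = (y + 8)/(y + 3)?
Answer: 112211/3 ≈ 37404.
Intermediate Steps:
F(y) = (8 + y)/(3 + y)
U = -157/3 (U = ((8 - 6)/(3 - 6))*(-4*(-2)) - 47 = (2/(-3))*8 - 47 = -⅓*2*8 - 47 = -⅔*8 - 47 = -16/3 - 47 = -157/3 ≈ -52.333)
(U - 1*(-15014)) - 1*(-22442) = (-157/3 - 1*(-15014)) - 1*(-22442) = (-157/3 + 15014) + 22442 = 44885/3 + 22442 = 112211/3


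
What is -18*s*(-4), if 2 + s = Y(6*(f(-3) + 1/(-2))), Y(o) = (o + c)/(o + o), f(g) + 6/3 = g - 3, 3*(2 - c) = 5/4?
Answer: -1855/17 ≈ -109.12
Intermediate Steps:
c = 19/12 (c = 2 - 5/(3*4) = 2 - 1/3*5/4 = 2 - 5/12 = 19/12 ≈ 1.5833)
f(g) = -5 + g (f(g) = -2 + (g - 3) = -2 + (-3 + g) = -5 + g)
Y(o) = (19/12 + o)/(2*o) (Y(o) = (o + 19/12)/(o + o) = (19/12 + o)/((2*o)) = (19/12 + o)*(1/(2*o)) = (19/12 + o)/(2*o))
s = -1855/1224 (s = -2 + (19 + 12*(6*((-5 - 3) + 1/(-2))))/(24*((6*((-5 - 3) + 1/(-2))))) = -2 + (19 + 12*(6*(-8 - 1/2)))/(24*((6*(-8 - 1/2)))) = -2 + (19 + 12*(6*(-17/2)))/(24*((6*(-17/2)))) = -2 + (1/24)*(19 + 12*(-51))/(-51) = -2 + (1/24)*(-1/51)*(19 - 612) = -2 + (1/24)*(-1/51)*(-593) = -2 + 593/1224 = -1855/1224 ≈ -1.5155)
-18*s*(-4) = -18*(-1855/1224)*(-4) = (1855/68)*(-4) = -1855/17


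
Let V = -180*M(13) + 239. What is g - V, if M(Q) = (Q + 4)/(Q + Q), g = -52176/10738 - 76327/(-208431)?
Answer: -140779066996/1119066039 ≈ -125.80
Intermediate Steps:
g = -5027748265/1119066039 (g = -52176*1/10738 - 76327*(-1/208431) = -26088/5369 + 76327/208431 = -5027748265/1119066039 ≈ -4.4928)
M(Q) = (4 + Q)/(2*Q) (M(Q) = (4 + Q)/((2*Q)) = (4 + Q)*(1/(2*Q)) = (4 + Q)/(2*Q))
V = 1577/13 (V = -90*(4 + 13)/13 + 239 = -90*17/13 + 239 = -180*17/26 + 239 = -1530/13 + 239 = 1577/13 ≈ 121.31)
g - V = -5027748265/1119066039 - 1*1577/13 = -5027748265/1119066039 - 1577/13 = -140779066996/1119066039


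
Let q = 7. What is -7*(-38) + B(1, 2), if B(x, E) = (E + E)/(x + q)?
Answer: 533/2 ≈ 266.50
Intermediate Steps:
B(x, E) = 2*E/(7 + x) (B(x, E) = (E + E)/(x + 7) = (2*E)/(7 + x) = 2*E/(7 + x))
-7*(-38) + B(1, 2) = -7*(-38) + 2*2/(7 + 1) = 266 + 2*2/8 = 266 + 2*2*(⅛) = 266 + ½ = 533/2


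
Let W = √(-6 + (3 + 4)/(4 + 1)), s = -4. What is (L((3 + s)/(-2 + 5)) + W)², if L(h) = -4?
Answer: (20 - I*√115)²/25 ≈ 11.4 - 17.158*I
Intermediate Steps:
W = I*√115/5 (W = √(-6 + 7/5) = √(-23/5) = I*√115/5 ≈ 2.1448*I)
(L((3 + s)/(-2 + 5)) + W)² = (-4 + I*√115/5)²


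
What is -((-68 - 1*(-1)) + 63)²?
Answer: -16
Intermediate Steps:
-((-68 - 1*(-1)) + 63)² = -((-68 + 1) + 63)² = -(-67 + 63)² = -1*(-4)² = -1*16 = -16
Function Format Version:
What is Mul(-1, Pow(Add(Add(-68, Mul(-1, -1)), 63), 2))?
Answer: -16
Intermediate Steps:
Mul(-1, Pow(Add(Add(-68, Mul(-1, -1)), 63), 2)) = Mul(-1, Pow(Add(Add(-68, 1), 63), 2)) = Mul(-1, Pow(Add(-67, 63), 2)) = Mul(-1, Pow(-4, 2)) = Mul(-1, 16) = -16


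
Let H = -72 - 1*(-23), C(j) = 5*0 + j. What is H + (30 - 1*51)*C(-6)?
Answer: 77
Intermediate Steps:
C(j) = j (C(j) = 0 + j = j)
H = -49 (H = -72 + 23 = -49)
H + (30 - 1*51)*C(-6) = -49 + (30 - 1*51)*(-6) = -49 + (30 - 51)*(-6) = -49 - 21*(-6) = -49 + 126 = 77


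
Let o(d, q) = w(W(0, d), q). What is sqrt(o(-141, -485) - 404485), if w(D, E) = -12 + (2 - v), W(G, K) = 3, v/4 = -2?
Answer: 3*I*sqrt(44943) ≈ 635.99*I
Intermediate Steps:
v = -8 (v = 4*(-2) = -8)
w(D, E) = -2 (w(D, E) = -12 + (2 - 1*(-8)) = -12 + (2 + 8) = -12 + 10 = -2)
o(d, q) = -2
sqrt(o(-141, -485) - 404485) = sqrt(-2 - 404485) = sqrt(-404487) = 3*I*sqrt(44943)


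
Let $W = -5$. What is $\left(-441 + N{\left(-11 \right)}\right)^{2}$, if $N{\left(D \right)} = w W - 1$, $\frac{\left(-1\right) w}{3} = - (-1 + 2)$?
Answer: $208849$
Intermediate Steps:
$w = 3$ ($w = - 3 \left(- (-1 + 2)\right) = - 3 \left(\left(-1\right) 1\right) = \left(-3\right) \left(-1\right) = 3$)
$N{\left(D \right)} = -16$ ($N{\left(D \right)} = 3 \left(-5\right) - 1 = -15 - 1 = -16$)
$\left(-441 + N{\left(-11 \right)}\right)^{2} = \left(-441 - 16\right)^{2} = \left(-457\right)^{2} = 208849$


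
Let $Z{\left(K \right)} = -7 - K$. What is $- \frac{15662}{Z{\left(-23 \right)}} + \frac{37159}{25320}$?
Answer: $- \frac{6186989}{6330} \approx -977.41$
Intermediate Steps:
$- \frac{15662}{Z{\left(-23 \right)}} + \frac{37159}{25320} = - \frac{15662}{-7 - -23} + \frac{37159}{25320} = - \frac{15662}{-7 + 23} + 37159 \cdot \frac{1}{25320} = - \frac{15662}{16} + \frac{37159}{25320} = \left(-15662\right) \frac{1}{16} + \frac{37159}{25320} = - \frac{7831}{8} + \frac{37159}{25320} = - \frac{6186989}{6330}$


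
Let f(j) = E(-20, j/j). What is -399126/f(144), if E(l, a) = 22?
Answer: -199563/11 ≈ -18142.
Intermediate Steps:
f(j) = 22
-399126/f(144) = -399126/22 = -399126*1/22 = -199563/11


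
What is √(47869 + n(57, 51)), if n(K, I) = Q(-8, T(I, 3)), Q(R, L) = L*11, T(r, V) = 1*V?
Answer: √47902 ≈ 218.87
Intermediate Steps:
T(r, V) = V
Q(R, L) = 11*L
n(K, I) = 33 (n(K, I) = 11*3 = 33)
√(47869 + n(57, 51)) = √(47869 + 33) = √47902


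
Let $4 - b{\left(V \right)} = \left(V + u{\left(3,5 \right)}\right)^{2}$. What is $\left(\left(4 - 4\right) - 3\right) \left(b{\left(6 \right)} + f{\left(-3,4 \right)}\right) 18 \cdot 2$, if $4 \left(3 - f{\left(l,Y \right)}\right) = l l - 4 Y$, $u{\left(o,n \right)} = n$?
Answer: $12123$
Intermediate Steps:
$f{\left(l,Y \right)} = 3 + Y - \frac{l^{2}}{4}$ ($f{\left(l,Y \right)} = 3 - \frac{l l - 4 Y}{4} = 3 - \frac{l^{2} - 4 Y}{4} = 3 + \left(Y - \frac{l^{2}}{4}\right) = 3 + Y - \frac{l^{2}}{4}$)
$b{\left(V \right)} = 4 - \left(5 + V\right)^{2}$ ($b{\left(V \right)} = 4 - \left(V + 5\right)^{2} = 4 - \left(5 + V\right)^{2}$)
$\left(\left(4 - 4\right) - 3\right) \left(b{\left(6 \right)} + f{\left(-3,4 \right)}\right) 18 \cdot 2 = \left(\left(4 - 4\right) - 3\right) \left(\left(4 - \left(5 + 6\right)^{2}\right) + \left(3 + 4 - \frac{\left(-3\right)^{2}}{4}\right)\right) 18 \cdot 2 = \left(\left(4 - 4\right) - 3\right) \left(\left(4 - 11^{2}\right) + \left(3 + 4 - \frac{9}{4}\right)\right) 18 \cdot 2 = \left(0 - 3\right) \left(\left(4 - 121\right) + \left(3 + 4 - \frac{9}{4}\right)\right) 18 \cdot 2 = - 3 \left(\left(4 - 121\right) + \frac{19}{4}\right) 18 \cdot 2 = - 3 \left(-117 + \frac{19}{4}\right) 18 \cdot 2 = \left(-3\right) \left(- \frac{449}{4}\right) 18 \cdot 2 = \frac{1347}{4} \cdot 18 \cdot 2 = \frac{12123}{2} \cdot 2 = 12123$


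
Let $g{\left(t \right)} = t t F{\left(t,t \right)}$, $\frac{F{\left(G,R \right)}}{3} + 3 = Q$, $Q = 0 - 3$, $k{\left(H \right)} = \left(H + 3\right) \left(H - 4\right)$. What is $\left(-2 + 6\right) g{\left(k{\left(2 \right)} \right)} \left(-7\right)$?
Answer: $50400$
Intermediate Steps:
$k{\left(H \right)} = \left(-4 + H\right) \left(3 + H\right)$ ($k{\left(H \right)} = \left(3 + H\right) \left(-4 + H\right) = \left(-4 + H\right) \left(3 + H\right)$)
$Q = -3$
$F{\left(G,R \right)} = -18$ ($F{\left(G,R \right)} = -9 + 3 \left(-3\right) = -9 - 9 = -18$)
$g{\left(t \right)} = - 18 t^{2}$ ($g{\left(t \right)} = t t \left(-18\right) = t^{2} \left(-18\right) = - 18 t^{2}$)
$\left(-2 + 6\right) g{\left(k{\left(2 \right)} \right)} \left(-7\right) = \left(-2 + 6\right) \left(- 18 \left(-12 + 2^{2} - 2\right)^{2}\right) \left(-7\right) = 4 \left(- 18 \left(-12 + 4 - 2\right)^{2}\right) \left(-7\right) = 4 \left(- 18 \left(-10\right)^{2}\right) \left(-7\right) = 4 \left(\left(-18\right) 100\right) \left(-7\right) = 4 \left(-1800\right) \left(-7\right) = \left(-7200\right) \left(-7\right) = 50400$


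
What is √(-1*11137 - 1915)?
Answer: 2*I*√3263 ≈ 114.25*I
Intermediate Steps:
√(-1*11137 - 1915) = √(-11137 - 1915) = √(-13052) = 2*I*√3263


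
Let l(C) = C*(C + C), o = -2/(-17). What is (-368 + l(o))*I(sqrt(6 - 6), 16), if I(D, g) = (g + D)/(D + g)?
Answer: -106344/289 ≈ -367.97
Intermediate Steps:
o = 2/17 (o = -2*(-1/17) = 2/17 ≈ 0.11765)
I(D, g) = 1 (I(D, g) = (D + g)/(D + g) = 1)
l(C) = 2*C**2 (l(C) = C*(2*C) = 2*C**2)
(-368 + l(o))*I(sqrt(6 - 6), 16) = (-368 + 2*(2/17)**2)*1 = (-368 + 2*(4/289))*1 = (-368 + 8/289)*1 = -106344/289*1 = -106344/289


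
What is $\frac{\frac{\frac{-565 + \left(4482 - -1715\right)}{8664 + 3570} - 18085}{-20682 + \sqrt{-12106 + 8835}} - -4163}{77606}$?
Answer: $\frac{3631643718788341}{67686321720492430} + \frac{110623129 i \sqrt{3271}}{203058965161477290} \approx 0.053654 + 3.1158 \cdot 10^{-8} i$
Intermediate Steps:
$\frac{\frac{\frac{-565 + \left(4482 - -1715\right)}{8664 + 3570} - 18085}{-20682 + \sqrt{-12106 + 8835}} - -4163}{77606} = \left(\frac{\frac{-565 + \left(4482 + 1715\right)}{12234} - 18085}{-20682 + \sqrt{-3271}} + 4163\right) \frac{1}{77606} = \left(\frac{\left(-565 + 6197\right) \frac{1}{12234} - 18085}{-20682 + i \sqrt{3271}} + 4163\right) \frac{1}{77606} = \left(\frac{5632 \cdot \frac{1}{12234} - 18085}{-20682 + i \sqrt{3271}} + 4163\right) \frac{1}{77606} = \left(\frac{\frac{2816}{6117} - 18085}{-20682 + i \sqrt{3271}} + 4163\right) \frac{1}{77606} = \left(- \frac{110623129}{6117 \left(-20682 + i \sqrt{3271}\right)} + 4163\right) \frac{1}{77606} = \left(4163 - \frac{110623129}{6117 \left(-20682 + i \sqrt{3271}\right)}\right) \frac{1}{77606} = \frac{4163}{77606} - \frac{110623129}{474715902 \left(-20682 + i \sqrt{3271}\right)}$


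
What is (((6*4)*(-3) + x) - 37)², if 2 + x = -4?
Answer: 13225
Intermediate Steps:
x = -6 (x = -2 - 4 = -6)
(((6*4)*(-3) + x) - 37)² = (((6*4)*(-3) - 6) - 37)² = ((24*(-3) - 6) - 37)² = ((-72 - 6) - 37)² = (-78 - 37)² = (-115)² = 13225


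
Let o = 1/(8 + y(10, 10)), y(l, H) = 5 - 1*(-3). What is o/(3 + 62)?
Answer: 1/1040 ≈ 0.00096154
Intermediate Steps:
y(l, H) = 8 (y(l, H) = 5 + 3 = 8)
o = 1/16 (o = 1/(8 + 8) = 1/16 ≈ 0.062500)
o/(3 + 62) = 1/(16*(3 + 62)) = (1/16)/65 = (1/16)*(1/65) = 1/1040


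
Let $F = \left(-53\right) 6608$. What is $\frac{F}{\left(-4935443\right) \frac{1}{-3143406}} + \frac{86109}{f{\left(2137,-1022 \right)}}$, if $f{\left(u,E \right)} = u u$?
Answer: $- \frac{5027538318171686649}{22539028093667} \approx -2.2306 \cdot 10^{5}$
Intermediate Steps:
$f{\left(u,E \right)} = u^{2}$
$F = -350224$
$\frac{F}{\left(-4935443\right) \frac{1}{-3143406}} + \frac{86109}{f{\left(2137,-1022 \right)}} = - \frac{350224}{\left(-4935443\right) \frac{1}{-3143406}} + \frac{86109}{2137^{2}} = - \frac{350224}{\left(-4935443\right) \left(- \frac{1}{3143406}\right)} + \frac{86109}{4566769} = - \frac{350224}{\frac{4935443}{3143406}} + 86109 \cdot \frac{1}{4566769} = \left(-350224\right) \frac{3143406}{4935443} + \frac{86109}{4566769} = - \frac{1100896222944}{4935443} + \frac{86109}{4566769} = - \frac{5027538318171686649}{22539028093667}$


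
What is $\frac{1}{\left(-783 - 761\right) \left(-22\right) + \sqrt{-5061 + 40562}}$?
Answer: $\frac{33968}{1153789523} - \frac{\sqrt{35501}}{1153789523} \approx 2.9277 \cdot 10^{-5}$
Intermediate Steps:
$\frac{1}{\left(-783 - 761\right) \left(-22\right) + \sqrt{-5061 + 40562}} = \frac{1}{\left(-1544\right) \left(-22\right) + \sqrt{35501}} = \frac{1}{33968 + \sqrt{35501}}$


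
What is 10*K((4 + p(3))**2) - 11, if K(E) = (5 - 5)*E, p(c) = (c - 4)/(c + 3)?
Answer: -11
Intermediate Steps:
p(c) = (-4 + c)/(3 + c)
K(E) = 0 (K(E) = 0*E = 0)
10*K((4 + p(3))**2) - 11 = 10*0 - 11 = 0 - 11 = -11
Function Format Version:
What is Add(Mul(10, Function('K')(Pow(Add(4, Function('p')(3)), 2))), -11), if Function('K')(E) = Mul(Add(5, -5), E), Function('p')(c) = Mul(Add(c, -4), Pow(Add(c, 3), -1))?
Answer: -11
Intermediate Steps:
Function('p')(c) = Mul(Pow(Add(3, c), -1), Add(-4, c)) (Function('p')(c) = Mul(Add(-4, c), Pow(Add(3, c), -1)) = Mul(Pow(Add(3, c), -1), Add(-4, c)))
Function('K')(E) = 0 (Function('K')(E) = Mul(0, E) = 0)
Add(Mul(10, Function('K')(Pow(Add(4, Function('p')(3)), 2))), -11) = Add(Mul(10, 0), -11) = Add(0, -11) = -11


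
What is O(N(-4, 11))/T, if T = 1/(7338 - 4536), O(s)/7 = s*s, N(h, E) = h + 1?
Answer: 176526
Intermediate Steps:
N(h, E) = 1 + h
O(s) = 7*s**2 (O(s) = 7*(s*s) = 7*s**2)
T = 1/2802 ≈ 0.00035689
O(N(-4, 11))/T = (7*(1 - 4)**2)/(1/2802) = (7*(-3)**2)*2802 = (7*9)*2802 = 63*2802 = 176526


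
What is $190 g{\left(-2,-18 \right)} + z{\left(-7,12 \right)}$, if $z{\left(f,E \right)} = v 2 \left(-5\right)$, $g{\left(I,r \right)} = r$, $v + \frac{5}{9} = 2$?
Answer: $- \frac{30910}{9} \approx -3434.4$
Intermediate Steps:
$v = \frac{13}{9}$ ($v = - \frac{5}{9} + 2 = \frac{13}{9} \approx 1.4444$)
$z{\left(f,E \right)} = - \frac{130}{9}$ ($z{\left(f,E \right)} = \frac{13 \cdot 2 \left(-5\right)}{9} = \frac{13}{9} \left(-10\right) = - \frac{130}{9}$)
$190 g{\left(-2,-18 \right)} + z{\left(-7,12 \right)} = 190 \left(-18\right) - \frac{130}{9} = -3420 - \frac{130}{9} = - \frac{30910}{9}$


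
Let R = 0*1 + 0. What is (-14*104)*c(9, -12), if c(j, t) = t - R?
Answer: 17472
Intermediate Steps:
R = 0 (R = 0 + 0 = 0)
c(j, t) = t (c(j, t) = t - 1*0 = t + 0 = t)
(-14*104)*c(9, -12) = -14*104*(-12) = -1456*(-12) = 17472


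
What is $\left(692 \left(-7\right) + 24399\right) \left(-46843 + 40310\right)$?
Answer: $-127752815$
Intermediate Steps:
$\left(692 \left(-7\right) + 24399\right) \left(-46843 + 40310\right) = \left(-4844 + 24399\right) \left(-6533\right) = 19555 \left(-6533\right) = -127752815$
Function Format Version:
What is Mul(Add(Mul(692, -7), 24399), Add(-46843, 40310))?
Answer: -127752815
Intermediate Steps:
Mul(Add(Mul(692, -7), 24399), Add(-46843, 40310)) = Mul(Add(-4844, 24399), -6533) = Mul(19555, -6533) = -127752815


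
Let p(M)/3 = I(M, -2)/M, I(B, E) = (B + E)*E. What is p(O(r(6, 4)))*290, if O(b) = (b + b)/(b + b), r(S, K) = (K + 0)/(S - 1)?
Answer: 1740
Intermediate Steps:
I(B, E) = E*(B + E)
r(S, K) = K/(-1 + S)
O(b) = 1 (O(b) = (2*b)/((2*b)) = (2*b)*(1/(2*b)) = 1)
p(M) = 3*(4 - 2*M)/M (p(M) = 3*((-2*(M - 2))/M) = 3*((-2*(-2 + M))/M) = 3*((4 - 2*M)/M) = 3*(4 - 2*M)/M)
p(O(r(6, 4)))*290 = (-6 + 12/1)*290 = (-6 + 12*1)*290 = (-6 + 12)*290 = 6*290 = 1740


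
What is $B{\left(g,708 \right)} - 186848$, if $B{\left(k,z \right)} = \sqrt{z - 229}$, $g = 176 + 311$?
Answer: $-186848 + \sqrt{479} \approx -1.8683 \cdot 10^{5}$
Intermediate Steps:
$g = 487$
$B{\left(k,z \right)} = \sqrt{-229 + z}$
$B{\left(g,708 \right)} - 186848 = \sqrt{-229 + 708} - 186848 = \sqrt{479} - 186848 = -186848 + \sqrt{479}$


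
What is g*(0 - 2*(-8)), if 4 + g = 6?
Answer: 32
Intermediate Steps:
g = 2 (g = -4 + 6 = 2)
g*(0 - 2*(-8)) = 2*(0 - 2*(-8)) = 2*(0 + 16) = 2*16 = 32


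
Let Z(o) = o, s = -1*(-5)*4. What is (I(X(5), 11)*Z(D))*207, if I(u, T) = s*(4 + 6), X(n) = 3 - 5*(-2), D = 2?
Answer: 82800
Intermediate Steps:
s = 20 (s = 5*4 = 20)
X(n) = 13 (X(n) = 3 + 10 = 13)
I(u, T) = 200 (I(u, T) = 20*(4 + 6) = 20*10 = 200)
(I(X(5), 11)*Z(D))*207 = (200*2)*207 = 400*207 = 82800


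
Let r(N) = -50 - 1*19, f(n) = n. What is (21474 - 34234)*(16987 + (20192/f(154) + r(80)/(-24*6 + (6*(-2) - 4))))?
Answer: -6116114877/28 ≈ -2.1843e+8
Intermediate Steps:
r(N) = -69 (r(N) = -50 - 19 = -69)
(21474 - 34234)*(16987 + (20192/f(154) + r(80)/(-24*6 + (6*(-2) - 4)))) = (21474 - 34234)*(16987 + (20192/154 - 69/(-24*6 + (6*(-2) - 4)))) = -12760*(16987 + (20192*(1/154) - 69/(-144 + (-12 - 4)))) = -12760*(16987 + (10096/77 - 69/(-144 - 16))) = -12760*(16987 + (10096/77 - 69/(-160))) = -12760*(16987 + (10096/77 - 69*(-1/160))) = -12760*(16987 + (10096/77 + 69/160)) = -12760*(16987 + 1620673/12320) = -12760*210900513/12320 = -6116114877/28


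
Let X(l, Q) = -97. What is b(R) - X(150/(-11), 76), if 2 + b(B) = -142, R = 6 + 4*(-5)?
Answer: -47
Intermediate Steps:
R = -14 (R = 6 - 20 = -14)
b(B) = -144 (b(B) = -2 - 142 = -144)
b(R) - X(150/(-11), 76) = -144 - 1*(-97) = -144 + 97 = -47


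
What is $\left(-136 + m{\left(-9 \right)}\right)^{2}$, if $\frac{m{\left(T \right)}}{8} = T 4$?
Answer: $179776$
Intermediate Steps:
$m{\left(T \right)} = 32 T$ ($m{\left(T \right)} = 8 T 4 = 8 \cdot 4 T = 32 T$)
$\left(-136 + m{\left(-9 \right)}\right)^{2} = \left(-136 + 32 \left(-9\right)\right)^{2} = \left(-136 - 288\right)^{2} = \left(-424\right)^{2} = 179776$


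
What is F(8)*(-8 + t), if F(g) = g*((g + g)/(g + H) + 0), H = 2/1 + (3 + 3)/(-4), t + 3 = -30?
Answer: -10496/17 ≈ -617.41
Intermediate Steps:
t = -33 (t = -3 - 30 = -33)
H = ½ (H = 2*1 + 6*(-¼) = 2 - 3/2 = ½ ≈ 0.50000)
F(g) = 2*g²/(½ + g) (F(g) = g*((g + g)/(g + ½) + 0) = g*((2*g)/(½ + g) + 0) = g*(2*g/(½ + g) + 0) = g*(2*g/(½ + g)) = 2*g²/(½ + g))
F(8)*(-8 + t) = (4*8²/(1 + 2*8))*(-8 - 33) = (4*64/(1 + 16))*(-41) = (4*64/17)*(-41) = (4*64*(1/17))*(-41) = (256/17)*(-41) = -10496/17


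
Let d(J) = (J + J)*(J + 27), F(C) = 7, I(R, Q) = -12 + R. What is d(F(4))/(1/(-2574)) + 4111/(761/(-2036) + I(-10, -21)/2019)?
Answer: -1954285697148/1581251 ≈ -1.2359e+6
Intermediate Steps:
d(J) = 2*J*(27 + J) (d(J) = (2*J)*(27 + J) = 2*J*(27 + J))
d(F(4))/(1/(-2574)) + 4111/(761/(-2036) + I(-10, -21)/2019) = (2*7*(27 + 7))/(1/(-2574)) + 4111/(761/(-2036) + (-12 - 10)/2019) = (2*7*34)/(-1/2574) + 4111/(761*(-1/2036) - 22*1/2019) = 476*(-2574) + 4111/(-761/2036 - 22/2019) = -1225224 + 4111/(-1581251/4110684) = -1225224 + 4111*(-4110684/1581251) = -1225224 - 16899021924/1581251 = -1954285697148/1581251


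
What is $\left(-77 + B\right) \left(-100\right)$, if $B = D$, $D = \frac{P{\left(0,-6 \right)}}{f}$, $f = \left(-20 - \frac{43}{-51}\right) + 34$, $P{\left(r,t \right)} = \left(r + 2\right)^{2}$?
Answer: $\frac{5808500}{757} \approx 7673.1$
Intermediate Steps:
$P{\left(r,t \right)} = \left(2 + r\right)^{2}$
$f = \frac{757}{51}$ ($f = \left(-20 - - \frac{43}{51}\right) + 34 = \left(-20 + \frac{43}{51}\right) + 34 = - \frac{977}{51} + 34 = \frac{757}{51} \approx 14.843$)
$D = \frac{204}{757}$ ($D = \frac{\left(2 + 0\right)^{2}}{\frac{757}{51}} = 2^{2} \cdot \frac{51}{757} = 4 \cdot \frac{51}{757} = \frac{204}{757} \approx 0.26948$)
$B = \frac{204}{757} \approx 0.26948$
$\left(-77 + B\right) \left(-100\right) = \left(-77 + \frac{204}{757}\right) \left(-100\right) = \left(- \frac{58085}{757}\right) \left(-100\right) = \frac{5808500}{757}$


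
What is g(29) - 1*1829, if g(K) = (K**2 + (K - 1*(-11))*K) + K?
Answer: 201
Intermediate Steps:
g(K) = K + K**2 + K*(11 + K) (g(K) = (K**2 + (K + 11)*K) + K = (K**2 + (11 + K)*K) + K = (K**2 + K*(11 + K)) + K = K + K**2 + K*(11 + K))
g(29) - 1*1829 = 2*29*(6 + 29) - 1*1829 = 2*29*35 - 1829 = 2030 - 1829 = 201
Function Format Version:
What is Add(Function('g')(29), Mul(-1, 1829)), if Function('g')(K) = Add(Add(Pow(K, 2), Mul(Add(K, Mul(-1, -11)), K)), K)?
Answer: 201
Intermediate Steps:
Function('g')(K) = Add(K, Pow(K, 2), Mul(K, Add(11, K))) (Function('g')(K) = Add(Add(Pow(K, 2), Mul(Add(K, 11), K)), K) = Add(Add(Pow(K, 2), Mul(Add(11, K), K)), K) = Add(Add(Pow(K, 2), Mul(K, Add(11, K))), K) = Add(K, Pow(K, 2), Mul(K, Add(11, K))))
Add(Function('g')(29), Mul(-1, 1829)) = Add(Mul(2, 29, Add(6, 29)), Mul(-1, 1829)) = Add(Mul(2, 29, 35), -1829) = Add(2030, -1829) = 201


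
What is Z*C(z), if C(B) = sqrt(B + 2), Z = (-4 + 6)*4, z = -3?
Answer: 8*I ≈ 8.0*I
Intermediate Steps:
Z = 8 (Z = 2*4 = 8)
C(B) = sqrt(2 + B)
Z*C(z) = 8*sqrt(2 - 3) = 8*sqrt(-1) = 8*I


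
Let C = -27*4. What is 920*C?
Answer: -99360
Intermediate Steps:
C = -108
920*C = 920*(-108) = -99360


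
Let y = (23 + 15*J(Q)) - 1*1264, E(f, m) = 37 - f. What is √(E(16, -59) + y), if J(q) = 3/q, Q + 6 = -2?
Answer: I*√19610/4 ≈ 35.009*I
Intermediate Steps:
Q = -8 (Q = -6 - 2 = -8)
y = -9973/8 (y = (23 + 15*(3/(-8))) - 1*1264 = (23 + 15*(3*(-⅛))) - 1264 = (23 + 15*(-3/8)) - 1264 = (23 - 45/8) - 1264 = 139/8 - 1264 = -9973/8 ≈ -1246.6)
√(E(16, -59) + y) = √((37 - 1*16) - 9973/8) = √((37 - 16) - 9973/8) = √(21 - 9973/8) = √(-9805/8) = I*√19610/4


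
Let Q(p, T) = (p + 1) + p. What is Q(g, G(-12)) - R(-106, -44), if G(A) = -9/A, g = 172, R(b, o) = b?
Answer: 451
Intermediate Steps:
Q(p, T) = 1 + 2*p (Q(p, T) = (1 + p) + p = 1 + 2*p)
Q(g, G(-12)) - R(-106, -44) = (1 + 2*172) - 1*(-106) = (1 + 344) + 106 = 345 + 106 = 451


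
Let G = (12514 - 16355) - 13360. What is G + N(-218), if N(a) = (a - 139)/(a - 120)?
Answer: -5813581/338 ≈ -17200.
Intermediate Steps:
G = -17201 (G = -3841 - 13360 = -17201)
N(a) = (-139 + a)/(-120 + a)
G + N(-218) = -17201 + (-139 - 218)/(-120 - 218) = -17201 - 357/(-338) = -17201 - 1/338*(-357) = -17201 + 357/338 = -5813581/338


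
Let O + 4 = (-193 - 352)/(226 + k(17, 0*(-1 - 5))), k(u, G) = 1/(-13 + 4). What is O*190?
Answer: -130370/107 ≈ -1218.4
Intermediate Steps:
k(u, G) = -1/9 (k(u, G) = 1/(-9) = -1/9)
O = -13037/2033 (O = -4 + (-193 - 352)/(226 - 1/9) = -4 - 545/2033/9 = -4 - 545*9/2033 = -4 - 4905/2033 = -13037/2033 ≈ -6.4127)
O*190 = -13037/2033*190 = -130370/107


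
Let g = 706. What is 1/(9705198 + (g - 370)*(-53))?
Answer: 1/9687390 ≈ 1.0323e-7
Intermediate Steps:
1/(9705198 + (g - 370)*(-53)) = 1/(9705198 + (706 - 370)*(-53)) = 1/(9705198 + 336*(-53)) = 1/(9705198 - 17808) = 1/9687390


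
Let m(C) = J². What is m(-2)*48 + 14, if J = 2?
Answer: 206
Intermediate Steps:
m(C) = 4 (m(C) = 2² = 4)
m(-2)*48 + 14 = 4*48 + 14 = 192 + 14 = 206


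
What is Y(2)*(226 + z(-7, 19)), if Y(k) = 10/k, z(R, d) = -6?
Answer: 1100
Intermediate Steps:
Y(2)*(226 + z(-7, 19)) = (10/2)*(226 - 6) = (10*(1/2))*220 = 5*220 = 1100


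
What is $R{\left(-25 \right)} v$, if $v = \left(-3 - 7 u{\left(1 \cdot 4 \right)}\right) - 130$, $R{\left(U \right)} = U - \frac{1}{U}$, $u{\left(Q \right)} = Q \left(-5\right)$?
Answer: $- \frac{4368}{25} \approx -174.72$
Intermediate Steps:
$u{\left(Q \right)} = - 5 Q$
$v = 7$ ($v = \left(-3 - 7 \left(- 5 \cdot 1 \cdot 4\right)\right) - 130 = \left(-3 - 7 \left(\left(-5\right) 4\right)\right) - 130 = \left(-3 - -140\right) - 130 = \left(-3 + 140\right) - 130 = 137 - 130 = 7$)
$R{\left(-25 \right)} v = \left(-25 - \frac{1}{-25}\right) 7 = \left(-25 - - \frac{1}{25}\right) 7 = \left(-25 + \frac{1}{25}\right) 7 = \left(- \frac{624}{25}\right) 7 = - \frac{4368}{25}$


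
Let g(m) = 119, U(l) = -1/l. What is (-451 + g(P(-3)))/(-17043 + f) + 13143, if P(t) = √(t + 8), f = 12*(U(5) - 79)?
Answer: 1182437941/89967 ≈ 13143.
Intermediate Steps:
f = -4752/5 (f = 12*(-1/5 - 79) = 12*(-1*⅕ - 79) = 12*(-⅕ - 79) = 12*(-396/5) = -4752/5 ≈ -950.40)
P(t) = √(8 + t)
(-451 + g(P(-3)))/(-17043 + f) + 13143 = (-451 + 119)/(-17043 - 4752/5) + 13143 = -332/(-89967/5) + 13143 = -332*(-5/89967) + 13143 = 1660/89967 + 13143 = 1182437941/89967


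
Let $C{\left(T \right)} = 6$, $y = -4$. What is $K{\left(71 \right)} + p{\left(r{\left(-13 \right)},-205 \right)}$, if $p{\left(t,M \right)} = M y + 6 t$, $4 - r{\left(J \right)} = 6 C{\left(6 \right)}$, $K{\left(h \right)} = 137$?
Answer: $765$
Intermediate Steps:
$r{\left(J \right)} = -32$ ($r{\left(J \right)} = 4 - 6 \cdot 6 = 4 - 36 = -32$)
$p{\left(t,M \right)} = - 4 M + 6 t$ ($p{\left(t,M \right)} = M \left(-4\right) + 6 t = - 4 M + 6 t$)
$K{\left(71 \right)} + p{\left(r{\left(-13 \right)},-205 \right)} = 137 + \left(\left(-4\right) \left(-205\right) + 6 \left(-32\right)\right) = 137 + \left(820 - 192\right) = 137 + 628 = 765$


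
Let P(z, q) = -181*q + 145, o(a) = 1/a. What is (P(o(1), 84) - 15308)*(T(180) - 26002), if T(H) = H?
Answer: 784136674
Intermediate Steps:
P(z, q) = 145 - 181*q
(P(o(1), 84) - 15308)*(T(180) - 26002) = ((145 - 181*84) - 15308)*(180 - 26002) = ((145 - 15204) - 15308)*(-25822) = (-15059 - 15308)*(-25822) = -30367*(-25822) = 784136674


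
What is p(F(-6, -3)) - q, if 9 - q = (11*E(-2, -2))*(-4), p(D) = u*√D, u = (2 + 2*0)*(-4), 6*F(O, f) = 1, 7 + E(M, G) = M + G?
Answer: 475 - 4*√6/3 ≈ 471.73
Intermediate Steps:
E(M, G) = -7 + G + M (E(M, G) = -7 + (M + G) = -7 + (G + M) = -7 + G + M)
F(O, f) = ⅙ (F(O, f) = (⅙)*1 = ⅙)
u = -8 (u = (2 + 0)*(-4) = 2*(-4) = -8)
p(D) = -8*√D
q = -475 (q = 9 - 11*(-7 - 2 - 2)*(-4) = 9 - 11*(-11)*(-4) = 9 - (-121)*(-4) = 9 - 1*484 = 9 - 484 = -475)
p(F(-6, -3)) - q = -4*√6/3 - 1*(-475) = -4*√6/3 + 475 = 475 - 4*√6/3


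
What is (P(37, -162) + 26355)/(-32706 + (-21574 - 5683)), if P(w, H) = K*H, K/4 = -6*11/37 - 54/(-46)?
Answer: -22764417/51028513 ≈ -0.44611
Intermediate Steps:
K = -2076/851 (K = 4*(-6*11/37 - 54/(-46)) = 4*(-66*1/37 - 54*(-1/46)) = 4*(-66/37 + 27/23) = 4*(-519/851) = -2076/851 ≈ -2.4395)
P(w, H) = -2076*H/851
(P(37, -162) + 26355)/(-32706 + (-21574 - 5683)) = (-2076/851*(-162) + 26355)/(-32706 + (-21574 - 5683)) = (336312/851 + 26355)/(-32706 - 27257) = (22764417/851)/(-59963) = (22764417/851)*(-1/59963) = -22764417/51028513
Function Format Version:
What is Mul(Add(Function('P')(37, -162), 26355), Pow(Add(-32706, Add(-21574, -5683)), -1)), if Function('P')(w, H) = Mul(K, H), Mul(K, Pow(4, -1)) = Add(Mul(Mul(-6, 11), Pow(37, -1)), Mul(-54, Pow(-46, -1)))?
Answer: Rational(-22764417, 51028513) ≈ -0.44611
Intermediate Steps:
K = Rational(-2076, 851) (K = Mul(4, Add(Mul(Mul(-6, 11), Pow(37, -1)), Mul(-54, Pow(-46, -1)))) = Mul(4, Add(Mul(-66, Rational(1, 37)), Mul(-54, Rational(-1, 46)))) = Mul(4, Add(Rational(-66, 37), Rational(27, 23))) = Mul(4, Rational(-519, 851)) = Rational(-2076, 851) ≈ -2.4395)
Function('P')(w, H) = Mul(Rational(-2076, 851), H)
Mul(Add(Function('P')(37, -162), 26355), Pow(Add(-32706, Add(-21574, -5683)), -1)) = Mul(Add(Mul(Rational(-2076, 851), -162), 26355), Pow(Add(-32706, Add(-21574, -5683)), -1)) = Mul(Add(Rational(336312, 851), 26355), Pow(Add(-32706, -27257), -1)) = Mul(Rational(22764417, 851), Pow(-59963, -1)) = Mul(Rational(22764417, 851), Rational(-1, 59963)) = Rational(-22764417, 51028513)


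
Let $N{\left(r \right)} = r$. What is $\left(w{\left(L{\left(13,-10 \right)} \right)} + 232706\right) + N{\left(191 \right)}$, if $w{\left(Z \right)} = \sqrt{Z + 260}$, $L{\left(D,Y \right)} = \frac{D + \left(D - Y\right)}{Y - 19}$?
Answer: $232897 + \frac{4 \sqrt{13601}}{29} \approx 2.3291 \cdot 10^{5}$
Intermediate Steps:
$L{\left(D,Y \right)} = \frac{- Y + 2 D}{-19 + Y}$
$w{\left(Z \right)} = \sqrt{260 + Z}$
$\left(w{\left(L{\left(13,-10 \right)} \right)} + 232706\right) + N{\left(191 \right)} = \left(\sqrt{260 + \frac{\left(-1\right) \left(-10\right) + 2 \cdot 13}{-19 - 10}} + 232706\right) + 191 = \left(\sqrt{260 + \frac{10 + 26}{-29}} + 232706\right) + 191 = \left(\sqrt{260 - \frac{36}{29}} + 232706\right) + 191 = \left(\sqrt{\frac{7504}{29}} + 232706\right) + 191 = \left(\frac{4 \sqrt{13601}}{29} + 232706\right) + 191 = \left(232706 + \frac{4 \sqrt{13601}}{29}\right) + 191 = 232897 + \frac{4 \sqrt{13601}}{29}$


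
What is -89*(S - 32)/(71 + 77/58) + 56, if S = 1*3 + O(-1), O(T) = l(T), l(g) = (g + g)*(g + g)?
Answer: 72794/839 ≈ 86.763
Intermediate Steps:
l(g) = 4*g² (l(g) = (2*g)*(2*g) = 4*g²)
O(T) = 4*T²
S = 7 (S = 1*3 + 4*(-1)² = 3 + 4*1 = 3 + 4 = 7)
-89*(S - 32)/(71 + 77/58) + 56 = -89*(7 - 32)/(71 + 77/58) + 56 = -(-2225)/(71 + 77*(1/58)) + 56 = -(-2225)/(71 + 77/58) + 56 = -(-2225)/4195/58 + 56 = -(-2225)*58/4195 + 56 = -89*(-290/839) + 56 = 25810/839 + 56 = 72794/839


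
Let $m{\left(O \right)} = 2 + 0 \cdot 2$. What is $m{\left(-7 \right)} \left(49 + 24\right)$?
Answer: $146$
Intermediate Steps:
$m{\left(O \right)} = 2$ ($m{\left(O \right)} = 2 + 0 = 2$)
$m{\left(-7 \right)} \left(49 + 24\right) = 2 \left(49 + 24\right) = 2 \cdot 73 = 146$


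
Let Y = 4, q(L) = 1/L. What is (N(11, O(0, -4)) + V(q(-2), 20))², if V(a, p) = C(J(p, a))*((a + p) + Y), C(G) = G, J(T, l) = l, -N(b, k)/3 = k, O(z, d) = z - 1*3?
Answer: 121/16 ≈ 7.5625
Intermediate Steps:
O(z, d) = -3 + z (O(z, d) = z - 3 = -3 + z)
N(b, k) = -3*k
q(L) = 1/L
V(a, p) = a*(4 + a + p) (V(a, p) = a*((a + p) + 4) = a*(4 + a + p))
(N(11, O(0, -4)) + V(q(-2), 20))² = (-3*(-3 + 0) + (4 + 1/(-2) + 20)/(-2))² = (-3*(-3) - (4 - ½ + 20)/2)² = (9 - ½*47/2)² = (9 - 47/4)² = (-11/4)² = 121/16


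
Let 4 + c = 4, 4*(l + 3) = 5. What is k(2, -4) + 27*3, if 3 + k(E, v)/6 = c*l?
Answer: 63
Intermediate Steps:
l = -7/4 (l = -3 + (¼)*5 = -3 + 5/4 = -7/4 ≈ -1.7500)
c = 0 (c = -4 + 4 = 0)
k(E, v) = -18 (k(E, v) = -18 + 6*(0*(-7/4)) = -18 + 6*0 = -18 + 0 = -18)
k(2, -4) + 27*3 = -18 + 27*3 = -18 + 81 = 63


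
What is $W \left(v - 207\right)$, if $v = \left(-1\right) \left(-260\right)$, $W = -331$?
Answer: $-17543$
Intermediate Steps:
$v = 260$
$W \left(v - 207\right) = - 331 \left(260 - 207\right) = \left(-331\right) 53 = -17543$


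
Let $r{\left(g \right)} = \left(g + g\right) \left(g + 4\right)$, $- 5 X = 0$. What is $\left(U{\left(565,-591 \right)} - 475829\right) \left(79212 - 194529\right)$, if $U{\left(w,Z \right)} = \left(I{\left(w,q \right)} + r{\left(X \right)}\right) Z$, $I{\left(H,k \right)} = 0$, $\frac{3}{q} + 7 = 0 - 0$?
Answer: $54871172793$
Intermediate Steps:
$X = 0$ ($X = \left(- \frac{1}{5}\right) 0 = 0$)
$r{\left(g \right)} = 2 g \left(4 + g\right)$
$q = - \frac{3}{7}$ ($q = \frac{3}{-7 + \left(0 - 0\right)} = \frac{3}{-7 + \left(0 + 0\right)} = \frac{3}{-7 + 0} = \frac{3}{-7} = 3 \left(- \frac{1}{7}\right) = - \frac{3}{7} \approx -0.42857$)
$U{\left(w,Z \right)} = 0$ ($U{\left(w,Z \right)} = \left(0 + 2 \cdot 0 \left(4 + 0\right)\right) Z = \left(0 + 2 \cdot 0 \cdot 4\right) Z = \left(0 + 0\right) Z = 0 Z = 0$)
$\left(U{\left(565,-591 \right)} - 475829\right) \left(79212 - 194529\right) = \left(0 - 475829\right) \left(79212 - 194529\right) = \left(-475829\right) \left(-115317\right) = 54871172793$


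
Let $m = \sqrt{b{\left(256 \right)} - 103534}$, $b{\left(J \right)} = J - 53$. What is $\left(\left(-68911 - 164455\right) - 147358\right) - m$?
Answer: $-380724 - i \sqrt{103331} \approx -3.8072 \cdot 10^{5} - 321.45 i$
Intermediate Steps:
$b{\left(J \right)} = -53 + J$
$m = i \sqrt{103331}$ ($m = \sqrt{\left(-53 + 256\right) - 103534} = \sqrt{203 - 103534} = \sqrt{-103331} = i \sqrt{103331} \approx 321.45 i$)
$\left(\left(-68911 - 164455\right) - 147358\right) - m = \left(\left(-68911 - 164455\right) - 147358\right) - i \sqrt{103331} = \left(-233366 - 147358\right) - i \sqrt{103331} = -380724 - i \sqrt{103331}$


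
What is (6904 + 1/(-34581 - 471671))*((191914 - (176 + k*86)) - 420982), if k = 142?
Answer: -210982068045748/126563 ≈ -1.6670e+9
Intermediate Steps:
(6904 + 1/(-34581 - 471671))*((191914 - (176 + k*86)) - 420982) = (6904 + 1/(-34581 - 471671))*((191914 - (176 + 142*86)) - 420982) = (6904 + 1/(-506252))*((191914 - (176 + 12212)) - 420982) = (6904 - 1/506252)*((191914 - 1*12388) - 420982) = 3495163807*((191914 - 12388) - 420982)/506252 = 3495163807*(179526 - 420982)/506252 = (3495163807/506252)*(-241456) = -210982068045748/126563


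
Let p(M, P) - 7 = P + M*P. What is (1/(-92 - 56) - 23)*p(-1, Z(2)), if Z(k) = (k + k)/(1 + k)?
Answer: -23835/148 ≈ -161.05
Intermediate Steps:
Z(k) = 2*k/(1 + k) (Z(k) = (2*k)/(1 + k) = 2*k/(1 + k))
p(M, P) = 7 + P + M*P (p(M, P) = 7 + (P + M*P) = 7 + P + M*P)
(1/(-92 - 56) - 23)*p(-1, Z(2)) = (1/(-92 - 56) - 23)*(7 + 2*2/(1 + 2) - 2*2/(1 + 2)) = (1/(-148) - 23)*(7 + 2*2/3 - 2*2/3) = (-1/148 - 23)*(7 + 2*2*(1/3) - 2*2/3) = -3405*(7 + 4/3 - 1*4/3)/148 = -3405*(7 + 4/3 - 4/3)/148 = -3405/148*7 = -23835/148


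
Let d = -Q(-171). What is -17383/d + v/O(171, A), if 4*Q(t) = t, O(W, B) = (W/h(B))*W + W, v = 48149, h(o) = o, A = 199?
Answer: -16145189/63270 ≈ -255.18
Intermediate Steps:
O(W, B) = W + W²/B (O(W, B) = (W/B)*W + W = W²/B + W = W + W²/B)
Q(t) = t/4
d = 171/4 (d = -(-171)/4 = -1*(-171/4) = 171/4 ≈ 42.750)
-17383/d + v/O(171, A) = -17383/171/4 + 48149/((171*(199 + 171)/199)) = -17383*4/171 + 48149/((171*(1/199)*370)) = -69532/171 + 48149/(63270/199) = -69532/171 + 48149*(199/63270) = -69532/171 + 9581651/63270 = -16145189/63270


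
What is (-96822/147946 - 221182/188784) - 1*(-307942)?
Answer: 2150179767122717/6982459416 ≈ 3.0794e+5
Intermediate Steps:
(-96822/147946 - 221182/188784) - 1*(-307942) = (-96822*1/147946 - 221182*1/188784) + 307942 = (-48411/73973 - 110591/94392) + 307942 = -12750359155/6982459416 + 307942 = 2150179767122717/6982459416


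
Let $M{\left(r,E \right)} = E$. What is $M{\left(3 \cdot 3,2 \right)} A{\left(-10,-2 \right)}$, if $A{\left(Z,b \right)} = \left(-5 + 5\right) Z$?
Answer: $0$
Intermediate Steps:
$A{\left(Z,b \right)} = 0$ ($A{\left(Z,b \right)} = 0 Z = 0$)
$M{\left(3 \cdot 3,2 \right)} A{\left(-10,-2 \right)} = 2 \cdot 0 = 0$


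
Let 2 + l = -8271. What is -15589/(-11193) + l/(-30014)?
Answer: 80069705/47992386 ≈ 1.6684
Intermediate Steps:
l = -8273 (l = -2 - 8271 = -8273)
-15589/(-11193) + l/(-30014) = -15589/(-11193) - 8273/(-30014) = -15589*(-1/11193) - 8273*(-1/30014) = 2227/1599 + 8273/30014 = 80069705/47992386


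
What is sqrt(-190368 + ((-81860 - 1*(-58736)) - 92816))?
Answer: 2*I*sqrt(76577) ≈ 553.45*I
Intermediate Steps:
sqrt(-190368 + ((-81860 - 1*(-58736)) - 92816)) = sqrt(-190368 + ((-81860 + 58736) - 92816)) = sqrt(-190368 + (-23124 - 92816)) = sqrt(-190368 - 115940) = sqrt(-306308) = 2*I*sqrt(76577)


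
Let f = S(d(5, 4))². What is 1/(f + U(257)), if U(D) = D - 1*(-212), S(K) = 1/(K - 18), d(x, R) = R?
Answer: 196/91925 ≈ 0.0021322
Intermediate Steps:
S(K) = 1/(-18 + K)
U(D) = 212 + D (U(D) = D + 212 = 212 + D)
f = 1/196 (f = (1/(-18 + 4))² = (1/(-14))² = (-1/14)² = 1/196 ≈ 0.0051020)
1/(f + U(257)) = 1/(1/196 + (212 + 257)) = 1/(1/196 + 469) = 1/(91925/196) = 196/91925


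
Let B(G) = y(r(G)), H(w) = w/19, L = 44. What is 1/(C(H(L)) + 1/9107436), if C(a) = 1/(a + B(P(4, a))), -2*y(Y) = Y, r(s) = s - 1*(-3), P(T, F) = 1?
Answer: 3035812/9613405 ≈ 0.31579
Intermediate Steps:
r(s) = 3 + s (r(s) = s + 3 = 3 + s)
H(w) = w/19 (H(w) = w*(1/19) = w/19)
y(Y) = -Y/2
B(G) = -3/2 - G/2 (B(G) = -(3 + G)/2 = -3/2 - G/2)
C(a) = 1/(-2 + a) (C(a) = 1/(a + (-3/2 - 1/2*1)) = 1/(a + (-3/2 - 1/2)) = 1/(a - 2) = 1/(-2 + a))
1/(C(H(L)) + 1/9107436) = 1/(1/(-2 + (1/19)*44) + 1/9107436) = 1/(1/(-2 + 44/19) + 1/9107436) = 1/(1/(6/19) + 1/9107436) = 1/(19/6 + 1/9107436) = 1/(9613405/3035812) = 3035812/9613405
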